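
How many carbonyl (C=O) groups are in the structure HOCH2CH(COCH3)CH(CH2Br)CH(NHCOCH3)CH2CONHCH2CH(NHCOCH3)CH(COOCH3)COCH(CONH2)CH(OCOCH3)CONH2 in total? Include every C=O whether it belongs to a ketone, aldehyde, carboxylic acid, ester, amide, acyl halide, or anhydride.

CH(COCH3): ketone, 1 C=O (running total 1).
CH(NHCOCH3): amide, 1 C=O (running total 2).
CH2CONHCH2: amide, 1 C=O (running total 3).
CH(NHCOCH3): amide, 1 C=O (running total 4).
CH(COOCH3): ester, 1 C=O (running total 5).
CO: ketone, 1 C=O (running total 6).
CH(CONH2): amide, 1 C=O (running total 7).
CH(OCOCH3): ester, 1 C=O (running total 8).
CONH2: amide, 1 C=O (running total 9).

9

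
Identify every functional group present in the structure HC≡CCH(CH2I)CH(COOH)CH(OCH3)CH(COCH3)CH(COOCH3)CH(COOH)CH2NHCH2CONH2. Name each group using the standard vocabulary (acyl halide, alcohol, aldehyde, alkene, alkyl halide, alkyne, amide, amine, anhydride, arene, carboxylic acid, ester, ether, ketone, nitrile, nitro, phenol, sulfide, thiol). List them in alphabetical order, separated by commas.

alkyl halide, alkyne, amide, amine, carboxylic acid, ester, ether, ketone

Taking each segment in turn:
  HC≡C: C≡C triple bond → alkyne.
  CH(CH2I): pendant –CH2X: halogen on sp³ carbon → alkyl halide.
  CH(COOH): pendant –COOH: carbonyl C bonded to C and –OH → carboxylic acid.
  CH(OCH3): pendant –OCH3: C–O–C with sp³ C, no adjacent C=O → ether.
  CH(COCH3): pendant –COCH3: carbonyl C bonded to two carbons → ketone.
  CH(COOCH3): pendant –COOCH3: carbonyl C bonded to C and –OCH3 → ester.
  CH(COOH): pendant –COOH: carbonyl C bonded to C and –OH → carboxylic acid.
  CH2NHCH2: C–N–C with sp³ carbons and no adjacent C=O → amine (secondary).
  CONH2: –C(=O)NH2: carbonyl C bonded to C and to N → amide (the N is not a separate amine).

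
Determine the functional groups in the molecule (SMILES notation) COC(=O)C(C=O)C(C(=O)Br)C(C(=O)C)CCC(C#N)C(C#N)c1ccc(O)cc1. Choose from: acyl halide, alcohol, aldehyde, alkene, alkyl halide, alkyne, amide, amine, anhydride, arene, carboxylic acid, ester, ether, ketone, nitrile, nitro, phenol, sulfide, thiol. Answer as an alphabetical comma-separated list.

acyl halide, aldehyde, arene, ester, ketone, nitrile, phenol

Taking each segment in turn:
  CH3OOC: CH3O–C(=O)–: carbonyl C bonded to C and to –OCH3 → ester (not ketone + ether).
  CH(CHO): pendant –CHO: carbonyl C bonded to C and H → aldehyde.
  CH(COBr): pendant –C(=O)X: carbonyl C bonded to C and halogen → acyl halide.
  CH(COCH3): pendant –COCH3: carbonyl C bonded to two carbons → ketone.
  CH(CN): pendant –C≡N: nitrile.
  CH(CN): pendant –C≡N: nitrile.
  C6H4OH: –OH attached directly to an aromatic ring → phenol (not alcohol); the ring itself is an arene.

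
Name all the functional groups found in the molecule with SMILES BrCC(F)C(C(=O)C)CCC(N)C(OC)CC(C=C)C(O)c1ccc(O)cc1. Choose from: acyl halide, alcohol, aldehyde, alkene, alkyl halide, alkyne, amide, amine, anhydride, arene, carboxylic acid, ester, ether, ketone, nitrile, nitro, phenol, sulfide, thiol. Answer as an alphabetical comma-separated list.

alcohol, alkene, alkyl halide, amine, arene, ether, ketone, phenol

Taking each segment in turn:
  BrCH2: halogen on an sp³ carbon → alkyl halide.
  CH(F): halogen on an sp³ carbon → alkyl halide.
  CH(COCH3): pendant –COCH3: carbonyl C bonded to two carbons → ketone.
  CH(NH2): –NH2 on an sp³ carbon with no adjacent C=O → amine.
  CH(OCH3): pendant –OCH3: C–O–C with sp³ C, no adjacent C=O → ether.
  CH(CH=CH2): pendant –CH=CH2: C=C double bond → alkene.
  CH(OH): –OH on an sp³ carbon → alcohol (secondary).
  C6H4OH: –OH attached directly to an aromatic ring → phenol (not alcohol); the ring itself is an arene.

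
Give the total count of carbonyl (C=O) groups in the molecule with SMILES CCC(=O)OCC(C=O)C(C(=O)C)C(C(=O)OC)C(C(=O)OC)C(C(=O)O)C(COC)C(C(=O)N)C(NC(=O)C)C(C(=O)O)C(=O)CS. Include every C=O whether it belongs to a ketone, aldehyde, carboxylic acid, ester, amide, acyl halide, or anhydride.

10

CH2COOCH2: ester, 1 C=O (running total 1).
CH(CHO): aldehyde, 1 C=O (running total 2).
CH(COCH3): ketone, 1 C=O (running total 3).
CH(COOCH3): ester, 1 C=O (running total 4).
CH(COOCH3): ester, 1 C=O (running total 5).
CH(COOH): carboxylic acid, 1 C=O (running total 6).
CH(CONH2): amide, 1 C=O (running total 7).
CH(NHCOCH3): amide, 1 C=O (running total 8).
CH(COOH): carboxylic acid, 1 C=O (running total 9).
CO: ketone, 1 C=O (running total 10).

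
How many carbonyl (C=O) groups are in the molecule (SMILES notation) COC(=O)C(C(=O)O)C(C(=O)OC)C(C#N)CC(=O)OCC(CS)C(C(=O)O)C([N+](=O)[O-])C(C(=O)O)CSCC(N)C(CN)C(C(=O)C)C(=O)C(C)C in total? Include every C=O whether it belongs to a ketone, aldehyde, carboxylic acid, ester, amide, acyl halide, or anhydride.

CH3OOC: ester, 1 C=O (running total 1).
CH(COOH): carboxylic acid, 1 C=O (running total 2).
CH(COOCH3): ester, 1 C=O (running total 3).
CH2COOCH2: ester, 1 C=O (running total 4).
CH(COOH): carboxylic acid, 1 C=O (running total 5).
CH(COOH): carboxylic acid, 1 C=O (running total 6).
CH(COCH3): ketone, 1 C=O (running total 7).
CO: ketone, 1 C=O (running total 8).

8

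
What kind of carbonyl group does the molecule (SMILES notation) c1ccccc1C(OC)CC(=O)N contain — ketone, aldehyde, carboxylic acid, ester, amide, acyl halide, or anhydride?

The carbonyl is in the CONH2 segment: –C(=O)NH2: carbonyl C bonded to C and to N → amide (the N is not a separate amine).

amide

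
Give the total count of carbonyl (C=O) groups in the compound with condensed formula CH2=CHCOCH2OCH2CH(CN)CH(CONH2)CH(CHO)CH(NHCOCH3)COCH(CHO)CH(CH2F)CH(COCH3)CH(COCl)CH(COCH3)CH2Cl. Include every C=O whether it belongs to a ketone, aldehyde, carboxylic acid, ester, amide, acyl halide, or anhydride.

9

CO: ketone, 1 C=O (running total 1).
CH(CONH2): amide, 1 C=O (running total 2).
CH(CHO): aldehyde, 1 C=O (running total 3).
CH(NHCOCH3): amide, 1 C=O (running total 4).
CO: ketone, 1 C=O (running total 5).
CH(CHO): aldehyde, 1 C=O (running total 6).
CH(COCH3): ketone, 1 C=O (running total 7).
CH(COCl): acyl halide, 1 C=O (running total 8).
CH(COCH3): ketone, 1 C=O (running total 9).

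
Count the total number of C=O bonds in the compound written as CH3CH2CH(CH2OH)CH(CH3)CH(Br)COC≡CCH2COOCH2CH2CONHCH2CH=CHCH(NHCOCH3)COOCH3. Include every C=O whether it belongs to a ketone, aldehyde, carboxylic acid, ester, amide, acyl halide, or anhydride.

CO: ketone, 1 C=O (running total 1).
CH2COOCH2: ester, 1 C=O (running total 2).
CH2CONHCH2: amide, 1 C=O (running total 3).
CH(NHCOCH3): amide, 1 C=O (running total 4).
COOCH3: ester, 1 C=O (running total 5).

5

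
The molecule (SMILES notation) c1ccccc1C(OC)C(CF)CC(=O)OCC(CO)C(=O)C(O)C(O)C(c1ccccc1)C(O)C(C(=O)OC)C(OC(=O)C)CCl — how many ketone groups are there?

C6H5– phenyl ring → arene.
pendant –OCH3: C–O–C with sp³ C, no adjacent C=O → ether.
pendant –CH2X: halogen on sp³ carbon → alkyl halide.
–C(=O)–O–C with C on the carbonyl side → ester.
pendant –CH2OH on an sp³ backbone C → alcohol.
–C(=O)– with carbon on both sides → ketone.
–OH on an sp³ carbon → alcohol (secondary).
–OH on an sp³ carbon → alcohol (secondary).
pendant –C6H5: benzene ring → arene.
–OH on an sp³ carbon → alcohol (secondary).
pendant –COOCH3: carbonyl C bonded to C and –OCH3 → ester.
pendant –OC(=O)CH3: an acyloxy group → ester.
halogen on an sp³ carbon → alkyl halide.
Ketone appears at: CO → 1.

1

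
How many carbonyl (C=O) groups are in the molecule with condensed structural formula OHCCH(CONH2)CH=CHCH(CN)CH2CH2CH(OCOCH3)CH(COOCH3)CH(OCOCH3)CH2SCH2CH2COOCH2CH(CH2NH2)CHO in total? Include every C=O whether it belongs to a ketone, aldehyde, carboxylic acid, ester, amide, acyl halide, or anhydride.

OHC: aldehyde, 1 C=O (running total 1).
CH(CONH2): amide, 1 C=O (running total 2).
CH(OCOCH3): ester, 1 C=O (running total 3).
CH(COOCH3): ester, 1 C=O (running total 4).
CH(OCOCH3): ester, 1 C=O (running total 5).
CH2COOCH2: ester, 1 C=O (running total 6).
CHO: aldehyde, 1 C=O (running total 7).

7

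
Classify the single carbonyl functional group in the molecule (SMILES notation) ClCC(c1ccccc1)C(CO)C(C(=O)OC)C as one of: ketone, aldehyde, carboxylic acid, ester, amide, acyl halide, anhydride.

The carbonyl is in the CH(COOCH3) segment: pendant –COOCH3: carbonyl C bonded to C and –OCH3 → ester.

ester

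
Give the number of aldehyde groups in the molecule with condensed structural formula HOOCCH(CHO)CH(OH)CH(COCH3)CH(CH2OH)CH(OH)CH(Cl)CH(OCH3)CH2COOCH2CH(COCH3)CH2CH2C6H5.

1

–COOH: carbonyl C bonded to –OH and C → carboxylic acid (the –OH is not a separate alcohol).
pendant –CHO: carbonyl C bonded to C and H → aldehyde.
–OH on an sp³ carbon → alcohol (secondary).
pendant –COCH3: carbonyl C bonded to two carbons → ketone.
pendant –CH2OH on an sp³ backbone C → alcohol.
–OH on an sp³ carbon → alcohol (secondary).
halogen on an sp³ carbon → alkyl halide.
pendant –OCH3: C–O–C with sp³ C, no adjacent C=O → ether.
–C(=O)–O–C with C on the carbonyl side → ester.
pendant –COCH3: carbonyl C bonded to two carbons → ketone.
–C6H5 phenyl ring → arene.
Aldehyde appears at: CH(CHO) → 1.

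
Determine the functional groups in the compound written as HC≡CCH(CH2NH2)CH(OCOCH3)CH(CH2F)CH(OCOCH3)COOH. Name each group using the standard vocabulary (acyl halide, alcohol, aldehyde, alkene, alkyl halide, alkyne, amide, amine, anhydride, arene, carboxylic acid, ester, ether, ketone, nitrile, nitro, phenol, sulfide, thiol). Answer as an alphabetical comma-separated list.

Taking each segment in turn:
  HC≡C: C≡C triple bond → alkyne.
  CH(CH2NH2): pendant –CH2NH2: N on sp³ C, no adjacent C=O → amine.
  CH(OCOCH3): pendant –OC(=O)CH3: an acyloxy group → ester.
  CH(CH2F): pendant –CH2X: halogen on sp³ carbon → alkyl halide.
  CH(OCOCH3): pendant –OC(=O)CH3: an acyloxy group → ester.
  COOH: –COOH: carbonyl C bonded to –OH and C → carboxylic acid (the –OH is not a separate alcohol).

alkyl halide, alkyne, amine, carboxylic acid, ester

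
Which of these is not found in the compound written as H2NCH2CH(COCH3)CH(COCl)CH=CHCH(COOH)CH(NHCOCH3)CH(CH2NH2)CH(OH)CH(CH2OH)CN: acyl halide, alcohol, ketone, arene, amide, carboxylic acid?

ketone: present (CH(COCH3) — pendant –COCH3: carbonyl C bonded to two carbons → ketone).
acyl halide: present (CH(COCl) — pendant –C(=O)X: carbonyl C bonded to C and halogen → acyl halide).
alcohol: present (CH(OH) — –OH on an sp³ carbon → alcohol (secondary)).
amide: present (CH(NHCOCH3) — pendant –NHC(=O)CH3: N bonded to a carbonyl → amide (not amine)).
carboxylic acid: present (CH(COOH) — pendant –COOH: carbonyl C bonded to C and –OH → carboxylic acid).
arene: no segment matches this pattern.

arene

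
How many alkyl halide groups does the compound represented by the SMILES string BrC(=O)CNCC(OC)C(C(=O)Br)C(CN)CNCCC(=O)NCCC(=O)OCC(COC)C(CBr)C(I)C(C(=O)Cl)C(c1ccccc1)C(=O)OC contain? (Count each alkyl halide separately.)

2

–C(=O)Br: carbonyl C bonded to C and to a halogen → acyl halide (not alkyl halide).
C–N–C with sp³ carbons and no adjacent C=O → amine (secondary).
pendant –OCH3: C–O–C with sp³ C, no adjacent C=O → ether.
pendant –C(=O)X: carbonyl C bonded to C and halogen → acyl halide.
pendant –CH2NH2: N on sp³ C, no adjacent C=O → amine.
C–N–C with sp³ carbons and no adjacent C=O → amine (secondary).
–C(=O)–N– linkage → amide (the N is not an amine).
–C(=O)–O–C with C on the carbonyl side → ester.
pendant –CH2OCH3: C–O–C linkage → ether.
pendant –CH2X: halogen on sp³ carbon → alkyl halide.
halogen on an sp³ carbon → alkyl halide.
pendant –C(=O)X: carbonyl C bonded to C and halogen → acyl halide.
pendant –C6H5: benzene ring → arene.
–C(=O)OCH3: carbonyl C bonded to C and to –OCH3 → ester (not ketone + ether).
Alkyl halide appears at: CH(CH2Br), CH(I) → 2.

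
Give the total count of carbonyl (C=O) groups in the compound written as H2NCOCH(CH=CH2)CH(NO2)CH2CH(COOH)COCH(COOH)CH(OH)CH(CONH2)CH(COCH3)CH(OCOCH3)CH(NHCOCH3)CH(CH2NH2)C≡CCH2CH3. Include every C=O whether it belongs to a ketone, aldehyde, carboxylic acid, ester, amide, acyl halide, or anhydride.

H2NCO: amide, 1 C=O (running total 1).
CH(COOH): carboxylic acid, 1 C=O (running total 2).
CO: ketone, 1 C=O (running total 3).
CH(COOH): carboxylic acid, 1 C=O (running total 4).
CH(CONH2): amide, 1 C=O (running total 5).
CH(COCH3): ketone, 1 C=O (running total 6).
CH(OCOCH3): ester, 1 C=O (running total 7).
CH(NHCOCH3): amide, 1 C=O (running total 8).

8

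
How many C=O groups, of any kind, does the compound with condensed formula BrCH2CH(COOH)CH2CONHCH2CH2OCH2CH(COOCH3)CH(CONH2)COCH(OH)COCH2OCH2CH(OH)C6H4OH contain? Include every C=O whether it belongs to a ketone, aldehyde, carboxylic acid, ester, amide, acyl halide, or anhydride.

6

CH(COOH): carboxylic acid, 1 C=O (running total 1).
CH2CONHCH2: amide, 1 C=O (running total 2).
CH(COOCH3): ester, 1 C=O (running total 3).
CH(CONH2): amide, 1 C=O (running total 4).
CO: ketone, 1 C=O (running total 5).
CO: ketone, 1 C=O (running total 6).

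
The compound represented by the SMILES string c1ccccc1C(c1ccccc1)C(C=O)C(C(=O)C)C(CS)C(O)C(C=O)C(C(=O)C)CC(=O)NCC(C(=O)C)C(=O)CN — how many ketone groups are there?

Working along the chain:
  C6H5: C6H5– phenyl ring → arene.
  CH(C6H5): pendant –C6H5: benzene ring → arene.
  CH(CHO): pendant –CHO: carbonyl C bonded to C and H → aldehyde.
  CH(COCH3): pendant –COCH3: carbonyl C bonded to two carbons → ketone.
  CH(CH2SH): pendant –CH2SH → thiol.
  CH(OH): –OH on an sp³ carbon → alcohol (secondary).
  CH(CHO): pendant –CHO: carbonyl C bonded to C and H → aldehyde.
  CH(COCH3): pendant –COCH3: carbonyl C bonded to two carbons → ketone.
  CH2CONHCH2: –C(=O)–N– linkage → amide (the N is not an amine).
  CH(COCH3): pendant –COCH3: carbonyl C bonded to two carbons → ketone.
  CO: –C(=O)– with carbon on both sides → ketone.
  CH2NH2: –NH2 on an sp³ carbon with no adjacent C=O → amine.
Ketone appears at: CH(COCH3), CH(COCH3), CH(COCH3), CO → 4.

4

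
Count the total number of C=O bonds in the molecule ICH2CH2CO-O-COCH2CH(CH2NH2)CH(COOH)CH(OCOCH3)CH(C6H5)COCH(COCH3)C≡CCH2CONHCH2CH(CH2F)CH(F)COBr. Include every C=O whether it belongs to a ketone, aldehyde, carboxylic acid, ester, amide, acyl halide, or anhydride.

CH2CO-O-COCH2: anhydride, 2 C=O (running total 2).
CH(COOH): carboxylic acid, 1 C=O (running total 3).
CH(OCOCH3): ester, 1 C=O (running total 4).
CO: ketone, 1 C=O (running total 5).
CH(COCH3): ketone, 1 C=O (running total 6).
CH2CONHCH2: amide, 1 C=O (running total 7).
COBr: acyl halide, 1 C=O (running total 8).

8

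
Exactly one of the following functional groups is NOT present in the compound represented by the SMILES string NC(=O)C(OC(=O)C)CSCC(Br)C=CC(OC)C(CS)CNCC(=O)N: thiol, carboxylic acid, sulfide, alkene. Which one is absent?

thiol: present (CH(CH2SH) — pendant –CH2SH → thiol).
alkene: present (CH=CH — C=C double bond → alkene).
sulfide: present (CH2SCH2 — C–S–C linkage → sulfide (thioether)).
carboxylic acid: absent. In CH(OCOCH3), the acyl oxygen is bonded to carbon (–O–C), not to H, so this is an ester. In each of H2NCO and CONH2, the carbonyl is bonded to nitrogen, not to –OH; that is an amide.

carboxylic acid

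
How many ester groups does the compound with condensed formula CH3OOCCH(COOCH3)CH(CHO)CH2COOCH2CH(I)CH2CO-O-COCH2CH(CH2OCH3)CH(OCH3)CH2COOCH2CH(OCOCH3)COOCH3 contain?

CH3O–C(=O)–: carbonyl C bonded to C and to –OCH3 → ester (not ketone + ether).
pendant –COOCH3: carbonyl C bonded to C and –OCH3 → ester.
pendant –CHO: carbonyl C bonded to C and H → aldehyde.
–C(=O)–O–C with C on the carbonyl side → ester.
halogen on an sp³ carbon → alkyl halide.
two acyl groups sharing one oxygen, –C(=O)–O–C(=O)– → anhydride.
pendant –CH2OCH3: C–O–C linkage → ether.
pendant –OCH3: C–O–C with sp³ C, no adjacent C=O → ether.
–C(=O)–O–C with C on the carbonyl side → ester.
pendant –OC(=O)CH3: an acyloxy group → ester.
–C(=O)OCH3: carbonyl C bonded to C and to –OCH3 → ester (not ketone + ether).
Ester appears at: CH3OOC, CH(COOCH3), CH2COOCH2, CH2COOCH2, CH(OCOCH3), COOCH3 → 6.

6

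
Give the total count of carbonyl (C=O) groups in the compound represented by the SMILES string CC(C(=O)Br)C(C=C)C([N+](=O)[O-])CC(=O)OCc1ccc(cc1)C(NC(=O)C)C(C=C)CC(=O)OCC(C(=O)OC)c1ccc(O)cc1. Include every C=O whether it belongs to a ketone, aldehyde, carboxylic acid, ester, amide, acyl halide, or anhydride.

5

CH(COBr): acyl halide, 1 C=O (running total 1).
CH2COOCH2: ester, 1 C=O (running total 2).
CH(NHCOCH3): amide, 1 C=O (running total 3).
CH2COOCH2: ester, 1 C=O (running total 4).
CH(COOCH3): ester, 1 C=O (running total 5).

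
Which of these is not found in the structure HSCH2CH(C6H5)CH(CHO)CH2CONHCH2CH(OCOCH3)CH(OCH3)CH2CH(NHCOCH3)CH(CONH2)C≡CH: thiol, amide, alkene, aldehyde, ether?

alkene

thiol: present (HSCH2 — –SH on an sp³ carbon → thiol).
aldehyde: present (CH(CHO) — pendant –CHO: carbonyl C bonded to C and H → aldehyde).
ether: present (CH(OCH3) — pendant –OCH3: C–O–C with sp³ C, no adjacent C=O → ether).
amide: present (CH2CONHCH2 — –C(=O)–N– linkage → amide (the N is not an amine)).
alkene: absent. In CH(C6H5), the C=C units are part of an aromatic ring, which is an arene, not an isolated alkene.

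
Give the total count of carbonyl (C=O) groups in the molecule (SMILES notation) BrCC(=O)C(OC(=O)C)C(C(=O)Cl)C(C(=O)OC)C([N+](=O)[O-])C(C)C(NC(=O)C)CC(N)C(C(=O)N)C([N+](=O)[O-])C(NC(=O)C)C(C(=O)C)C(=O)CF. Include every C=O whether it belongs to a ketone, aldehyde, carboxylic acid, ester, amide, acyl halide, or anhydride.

9

CO: ketone, 1 C=O (running total 1).
CH(OCOCH3): ester, 1 C=O (running total 2).
CH(COCl): acyl halide, 1 C=O (running total 3).
CH(COOCH3): ester, 1 C=O (running total 4).
CH(NHCOCH3): amide, 1 C=O (running total 5).
CH(CONH2): amide, 1 C=O (running total 6).
CH(NHCOCH3): amide, 1 C=O (running total 7).
CH(COCH3): ketone, 1 C=O (running total 8).
CO: ketone, 1 C=O (running total 9).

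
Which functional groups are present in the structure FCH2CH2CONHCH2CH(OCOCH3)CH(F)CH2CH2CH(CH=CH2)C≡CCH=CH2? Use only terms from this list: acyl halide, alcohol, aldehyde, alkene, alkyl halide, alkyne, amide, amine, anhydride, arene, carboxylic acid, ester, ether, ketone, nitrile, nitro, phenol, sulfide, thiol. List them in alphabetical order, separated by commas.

Reading the structure from left to right:
  FCH2: halogen on an sp³ carbon → alkyl halide.
  CH2CONHCH2: –C(=O)–N– linkage → amide (the N is not an amine).
  CH(OCOCH3): pendant –OC(=O)CH3: an acyloxy group → ester.
  CH(F): halogen on an sp³ carbon → alkyl halide.
  CH(CH=CH2): pendant –CH=CH2: C=C double bond → alkene.
  C≡C: C≡C triple bond → alkyne.
  CH=CH2: C=C double bond → alkene.

alkene, alkyl halide, alkyne, amide, ester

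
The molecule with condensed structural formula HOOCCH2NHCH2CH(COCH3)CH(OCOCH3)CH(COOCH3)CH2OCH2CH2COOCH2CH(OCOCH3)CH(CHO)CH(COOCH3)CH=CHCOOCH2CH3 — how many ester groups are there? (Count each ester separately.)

–COOH: carbonyl C bonded to –OH and C → carboxylic acid (the –OH is not a separate alcohol).
C–N–C with sp³ carbons and no adjacent C=O → amine (secondary).
pendant –COCH3: carbonyl C bonded to two carbons → ketone.
pendant –OC(=O)CH3: an acyloxy group → ester.
pendant –COOCH3: carbonyl C bonded to C and –OCH3 → ester.
C–O–C with sp³ carbons on both sides and no adjacent C=O → ether.
–C(=O)–O–C with C on the carbonyl side → ester.
pendant –OC(=O)CH3: an acyloxy group → ester.
pendant –CHO: carbonyl C bonded to C and H → aldehyde.
pendant –COOCH3: carbonyl C bonded to C and –OCH3 → ester.
C=C double bond → alkene.
–C(=O)OCH2CH3: carbonyl C bonded to C and to –OEt → ester.
Ester appears at: CH(OCOCH3), CH(COOCH3), CH2COOCH2, CH(OCOCH3), CH(COOCH3), COOCH2CH3 → 6.

6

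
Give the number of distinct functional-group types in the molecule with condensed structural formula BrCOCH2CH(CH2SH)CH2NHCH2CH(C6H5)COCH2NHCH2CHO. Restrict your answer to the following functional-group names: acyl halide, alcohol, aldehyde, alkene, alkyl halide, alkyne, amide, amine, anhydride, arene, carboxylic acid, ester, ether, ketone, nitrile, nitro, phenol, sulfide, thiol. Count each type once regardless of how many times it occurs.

Reading the structure from left to right:
  BrCO: –C(=O)Br: carbonyl C bonded to C and to a halogen → acyl halide (not alkyl halide).
  CH(CH2SH): pendant –CH2SH → thiol.
  CH2NHCH2: C–N–C with sp³ carbons and no adjacent C=O → amine (secondary).
  CH(C6H5): pendant –C6H5: benzene ring → arene.
  CO: –C(=O)– with carbon on both sides → ketone.
  CH2NHCH2: C–N–C with sp³ carbons and no adjacent C=O → amine (secondary).
  CHO: terminal –CHO: carbonyl C bonded to H and C → aldehyde.
Distinct types present: acyl halide, aldehyde, amine, arene, ketone, thiol.

6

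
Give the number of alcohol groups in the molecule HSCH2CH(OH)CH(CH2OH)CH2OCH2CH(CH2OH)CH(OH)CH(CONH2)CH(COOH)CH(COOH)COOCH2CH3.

Working along the chain:
  HSCH2: –SH on an sp³ carbon → thiol.
  CH(OH): –OH on an sp³ carbon → alcohol (secondary).
  CH(CH2OH): pendant –CH2OH on an sp³ backbone C → alcohol.
  CH2OCH2: C–O–C with sp³ carbons on both sides and no adjacent C=O → ether.
  CH(CH2OH): pendant –CH2OH on an sp³ backbone C → alcohol.
  CH(OH): –OH on an sp³ carbon → alcohol (secondary).
  CH(CONH2): pendant –CONH2: carbonyl C bonded to C and N → amide.
  CH(COOH): pendant –COOH: carbonyl C bonded to C and –OH → carboxylic acid.
  CH(COOH): pendant –COOH: carbonyl C bonded to C and –OH → carboxylic acid.
  COOCH2CH3: –C(=O)OCH2CH3: carbonyl C bonded to C and to –OEt → ester.
Alcohol appears at: CH(OH), CH(CH2OH), CH(CH2OH), CH(OH) → 4.

4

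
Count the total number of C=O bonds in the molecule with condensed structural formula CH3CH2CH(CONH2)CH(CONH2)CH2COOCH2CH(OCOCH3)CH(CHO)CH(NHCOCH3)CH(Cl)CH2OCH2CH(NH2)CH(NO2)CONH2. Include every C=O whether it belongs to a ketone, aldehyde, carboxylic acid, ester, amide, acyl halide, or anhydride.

7

CH(CONH2): amide, 1 C=O (running total 1).
CH(CONH2): amide, 1 C=O (running total 2).
CH2COOCH2: ester, 1 C=O (running total 3).
CH(OCOCH3): ester, 1 C=O (running total 4).
CH(CHO): aldehyde, 1 C=O (running total 5).
CH(NHCOCH3): amide, 1 C=O (running total 6).
CONH2: amide, 1 C=O (running total 7).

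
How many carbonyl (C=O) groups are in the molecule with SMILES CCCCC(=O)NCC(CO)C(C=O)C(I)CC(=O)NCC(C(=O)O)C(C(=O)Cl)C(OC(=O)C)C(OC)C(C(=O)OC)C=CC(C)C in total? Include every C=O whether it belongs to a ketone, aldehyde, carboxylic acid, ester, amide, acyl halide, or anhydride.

7

CH2CONHCH2: amide, 1 C=O (running total 1).
CH(CHO): aldehyde, 1 C=O (running total 2).
CH2CONHCH2: amide, 1 C=O (running total 3).
CH(COOH): carboxylic acid, 1 C=O (running total 4).
CH(COCl): acyl halide, 1 C=O (running total 5).
CH(OCOCH3): ester, 1 C=O (running total 6).
CH(COOCH3): ester, 1 C=O (running total 7).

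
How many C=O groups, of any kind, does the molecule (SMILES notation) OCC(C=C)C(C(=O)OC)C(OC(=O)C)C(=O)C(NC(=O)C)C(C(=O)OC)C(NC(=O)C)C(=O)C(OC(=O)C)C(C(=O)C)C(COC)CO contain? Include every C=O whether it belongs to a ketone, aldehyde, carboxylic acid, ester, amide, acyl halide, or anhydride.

9

CH(COOCH3): ester, 1 C=O (running total 1).
CH(OCOCH3): ester, 1 C=O (running total 2).
CO: ketone, 1 C=O (running total 3).
CH(NHCOCH3): amide, 1 C=O (running total 4).
CH(COOCH3): ester, 1 C=O (running total 5).
CH(NHCOCH3): amide, 1 C=O (running total 6).
CO: ketone, 1 C=O (running total 7).
CH(OCOCH3): ester, 1 C=O (running total 8).
CH(COCH3): ketone, 1 C=O (running total 9).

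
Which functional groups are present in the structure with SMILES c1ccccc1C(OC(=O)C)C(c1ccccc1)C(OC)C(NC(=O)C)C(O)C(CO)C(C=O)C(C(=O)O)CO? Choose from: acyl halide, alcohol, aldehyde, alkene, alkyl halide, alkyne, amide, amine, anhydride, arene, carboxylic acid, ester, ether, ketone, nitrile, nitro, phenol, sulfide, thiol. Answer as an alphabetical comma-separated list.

C6H5– phenyl ring → arene.
pendant –OC(=O)CH3: an acyloxy group → ester.
pendant –C6H5: benzene ring → arene.
pendant –OCH3: C–O–C with sp³ C, no adjacent C=O → ether.
pendant –NHC(=O)CH3: N bonded to a carbonyl → amide (not amine).
–OH on an sp³ carbon → alcohol (secondary).
pendant –CH2OH on an sp³ backbone C → alcohol.
pendant –CHO: carbonyl C bonded to C and H → aldehyde.
pendant –COOH: carbonyl C bonded to C and –OH → carboxylic acid.
–OH on an sp³ carbon → alcohol.

alcohol, aldehyde, amide, arene, carboxylic acid, ester, ether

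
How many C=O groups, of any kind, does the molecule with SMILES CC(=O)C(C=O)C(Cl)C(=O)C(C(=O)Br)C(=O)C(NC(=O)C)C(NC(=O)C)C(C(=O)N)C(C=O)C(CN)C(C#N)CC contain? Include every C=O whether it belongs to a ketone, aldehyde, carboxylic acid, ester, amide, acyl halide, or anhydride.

9

CO: ketone, 1 C=O (running total 1).
CH(CHO): aldehyde, 1 C=O (running total 2).
CO: ketone, 1 C=O (running total 3).
CH(COBr): acyl halide, 1 C=O (running total 4).
CO: ketone, 1 C=O (running total 5).
CH(NHCOCH3): amide, 1 C=O (running total 6).
CH(NHCOCH3): amide, 1 C=O (running total 7).
CH(CONH2): amide, 1 C=O (running total 8).
CH(CHO): aldehyde, 1 C=O (running total 9).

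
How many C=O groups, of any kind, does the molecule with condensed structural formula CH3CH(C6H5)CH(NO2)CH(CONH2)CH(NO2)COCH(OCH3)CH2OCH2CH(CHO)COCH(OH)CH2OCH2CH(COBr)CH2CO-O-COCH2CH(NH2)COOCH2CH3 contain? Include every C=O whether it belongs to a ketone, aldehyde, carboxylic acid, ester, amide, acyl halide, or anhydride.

8

CH(CONH2): amide, 1 C=O (running total 1).
CO: ketone, 1 C=O (running total 2).
CH(CHO): aldehyde, 1 C=O (running total 3).
CO: ketone, 1 C=O (running total 4).
CH(COBr): acyl halide, 1 C=O (running total 5).
CH2CO-O-COCH2: anhydride, 2 C=O (running total 7).
COOCH2CH3: ester, 1 C=O (running total 8).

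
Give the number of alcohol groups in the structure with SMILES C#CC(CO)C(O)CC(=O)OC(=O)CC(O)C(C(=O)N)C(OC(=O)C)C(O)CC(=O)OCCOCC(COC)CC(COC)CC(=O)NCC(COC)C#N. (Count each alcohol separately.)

Reading the structure from left to right:
  HC≡C: C≡C triple bond → alkyne.
  CH(CH2OH): pendant –CH2OH on an sp³ backbone C → alcohol.
  CH(OH): –OH on an sp³ carbon → alcohol (secondary).
  CH2CO-O-COCH2: two acyl groups sharing one oxygen, –C(=O)–O–C(=O)– → anhydride.
  CH(OH): –OH on an sp³ carbon → alcohol (secondary).
  CH(CONH2): pendant –CONH2: carbonyl C bonded to C and N → amide.
  CH(OCOCH3): pendant –OC(=O)CH3: an acyloxy group → ester.
  CH(OH): –OH on an sp³ carbon → alcohol (secondary).
  CH2COOCH2: –C(=O)–O–C with C on the carbonyl side → ester.
  CH2OCH2: C–O–C with sp³ carbons on both sides and no adjacent C=O → ether.
  CH(CH2OCH3): pendant –CH2OCH3: C–O–C linkage → ether.
  CH(CH2OCH3): pendant –CH2OCH3: C–O–C linkage → ether.
  CH2CONHCH2: –C(=O)–N– linkage → amide (the N is not an amine).
  CH(CH2OCH3): pendant –CH2OCH3: C–O–C linkage → ether.
  CN: –C≡N: carbon triple-bonded to nitrogen → nitrile.
Alcohol appears at: CH(CH2OH), CH(OH), CH(OH), CH(OH) → 4.

4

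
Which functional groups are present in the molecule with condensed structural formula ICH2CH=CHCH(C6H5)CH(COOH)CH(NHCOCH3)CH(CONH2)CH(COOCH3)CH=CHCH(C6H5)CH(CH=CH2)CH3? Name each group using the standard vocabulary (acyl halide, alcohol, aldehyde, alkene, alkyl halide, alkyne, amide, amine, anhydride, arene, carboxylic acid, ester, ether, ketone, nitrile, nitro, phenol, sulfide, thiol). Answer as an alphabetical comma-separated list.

alkene, alkyl halide, amide, arene, carboxylic acid, ester

Taking each segment in turn:
  ICH2: halogen on an sp³ carbon → alkyl halide.
  CH=CH: C=C double bond → alkene.
  CH(C6H5): pendant –C6H5: benzene ring → arene.
  CH(COOH): pendant –COOH: carbonyl C bonded to C and –OH → carboxylic acid.
  CH(NHCOCH3): pendant –NHC(=O)CH3: N bonded to a carbonyl → amide (not amine).
  CH(CONH2): pendant –CONH2: carbonyl C bonded to C and N → amide.
  CH(COOCH3): pendant –COOCH3: carbonyl C bonded to C and –OCH3 → ester.
  CH=CH: C=C double bond → alkene.
  CH(C6H5): pendant –C6H5: benzene ring → arene.
  CH(CH=CH2): pendant –CH=CH2: C=C double bond → alkene.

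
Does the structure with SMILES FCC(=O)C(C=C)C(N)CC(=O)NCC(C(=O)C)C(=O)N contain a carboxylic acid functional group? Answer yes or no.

halogen on an sp³ carbon → alkyl halide.
–C(=O)– with carbon on both sides → ketone.
pendant –CH=CH2: C=C double bond → alkene.
–NH2 on an sp³ carbon with no adjacent C=O → amine.
–C(=O)–N– linkage → amide (the N is not an amine).
pendant –COCH3: carbonyl C bonded to two carbons → ketone.
–C(=O)NH2: carbonyl C bonded to C and to N → amide (the N is not a separate amine).
In each of CH2CONHCH2 and CONH2, the carbonyl is bonded to nitrogen, not to –OH; that is an amide.
The groups actually present are: alkene, alkyl halide, amide, amine, ketone.

no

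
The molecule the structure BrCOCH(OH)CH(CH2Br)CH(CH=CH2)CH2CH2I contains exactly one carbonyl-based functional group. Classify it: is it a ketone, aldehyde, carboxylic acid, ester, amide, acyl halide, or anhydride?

acyl halide

The carbonyl is in the BrCO segment: –C(=O)Br: carbonyl C bonded to C and to a halogen → acyl halide (not alkyl halide).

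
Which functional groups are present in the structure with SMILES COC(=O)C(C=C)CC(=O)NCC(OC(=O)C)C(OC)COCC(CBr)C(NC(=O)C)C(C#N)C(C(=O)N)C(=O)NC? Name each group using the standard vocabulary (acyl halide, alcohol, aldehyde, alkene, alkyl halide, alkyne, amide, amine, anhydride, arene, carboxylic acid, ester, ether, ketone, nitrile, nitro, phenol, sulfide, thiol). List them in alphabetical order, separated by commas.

alkene, alkyl halide, amide, ester, ether, nitrile

CH3O–C(=O)–: carbonyl C bonded to C and to –OCH3 → ester (not ketone + ether).
pendant –CH=CH2: C=C double bond → alkene.
–C(=O)–N– linkage → amide (the N is not an amine).
pendant –OC(=O)CH3: an acyloxy group → ester.
pendant –OCH3: C–O–C with sp³ C, no adjacent C=O → ether.
C–O–C with sp³ carbons on both sides and no adjacent C=O → ether.
pendant –CH2X: halogen on sp³ carbon → alkyl halide.
pendant –NHC(=O)CH3: N bonded to a carbonyl → amide (not amine).
pendant –C≡N: nitrile.
pendant –CONH2: carbonyl C bonded to C and N → amide.
–C(=O)NHCH3: carbonyl C bonded to C and to N → amide (the N is not an amine).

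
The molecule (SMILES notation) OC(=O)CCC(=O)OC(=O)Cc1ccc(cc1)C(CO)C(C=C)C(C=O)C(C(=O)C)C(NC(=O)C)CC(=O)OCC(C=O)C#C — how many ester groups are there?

1

Working along the chain:
  HOOC: –COOH: carbonyl C bonded to –OH and C → carboxylic acid (the –OH is not a separate alcohol).
  CH2CO-O-COCH2: two acyl groups sharing one oxygen, –C(=O)–O–C(=O)– → anhydride.
  C6H4: para-disubstituted benzene ring → arene.
  CH(CH2OH): pendant –CH2OH on an sp³ backbone C → alcohol.
  CH(CH=CH2): pendant –CH=CH2: C=C double bond → alkene.
  CH(CHO): pendant –CHO: carbonyl C bonded to C and H → aldehyde.
  CH(COCH3): pendant –COCH3: carbonyl C bonded to two carbons → ketone.
  CH(NHCOCH3): pendant –NHC(=O)CH3: N bonded to a carbonyl → amide (not amine).
  CH2COOCH2: –C(=O)–O–C with C on the carbonyl side → ester.
  CH(CHO): pendant –CHO: carbonyl C bonded to C and H → aldehyde.
  C≡CH: C≡C triple bond → alkyne.
Ester appears at: CH2COOCH2 → 1.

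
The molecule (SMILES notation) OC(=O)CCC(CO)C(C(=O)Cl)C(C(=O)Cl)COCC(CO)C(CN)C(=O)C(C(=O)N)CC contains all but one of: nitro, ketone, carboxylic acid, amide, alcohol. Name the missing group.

ketone: present (CO — –C(=O)– with carbon on both sides → ketone).
amide: present (CH(CONH2) — pendant –CONH2: carbonyl C bonded to C and N → amide).
carboxylic acid: present (HOOC — –COOH: carbonyl C bonded to –OH and C → carboxylic acid (the –OH is not a separate alcohol)).
alcohol: present (CH(CH2OH) — pendant –CH2OH on an sp³ backbone C → alcohol).
nitro: no segment matches this pattern.

nitro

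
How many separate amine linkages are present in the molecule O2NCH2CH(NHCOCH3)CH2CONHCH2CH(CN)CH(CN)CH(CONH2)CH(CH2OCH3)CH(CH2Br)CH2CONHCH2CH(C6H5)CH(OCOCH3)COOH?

0

Working along the chain:
  O2NCH2: –NO2 on carbon → nitro group.
  CH(NHCOCH3): pendant –NHC(=O)CH3: N bonded to a carbonyl → amide (not amine).
  CH2CONHCH2: –C(=O)–N– linkage → amide (the N is not an amine).
  CH(CN): pendant –C≡N: nitrile.
  CH(CN): pendant –C≡N: nitrile.
  CH(CONH2): pendant –CONH2: carbonyl C bonded to C and N → amide.
  CH(CH2OCH3): pendant –CH2OCH3: C–O–C linkage → ether.
  CH(CH2Br): pendant –CH2X: halogen on sp³ carbon → alkyl halide.
  CH2CONHCH2: –C(=O)–N– linkage → amide (the N is not an amine).
  CH(C6H5): pendant –C6H5: benzene ring → arene.
  CH(OCOCH3): pendant –OC(=O)CH3: an acyloxy group → ester.
  COOH: –COOH: carbonyl C bonded to –OH and C → carboxylic acid (the –OH is not a separate alcohol).
No segment is a amine: O2NCH2 is nitro, not amine; CH(NHCOCH3) is amide, not amine; CH2CONHCH2 is amide, not amine. → 0.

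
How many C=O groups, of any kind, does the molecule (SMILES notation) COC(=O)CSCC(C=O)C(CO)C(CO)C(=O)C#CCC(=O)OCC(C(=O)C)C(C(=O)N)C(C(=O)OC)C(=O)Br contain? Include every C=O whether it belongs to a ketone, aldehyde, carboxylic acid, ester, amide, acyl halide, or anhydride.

8

CH3OOC: ester, 1 C=O (running total 1).
CH(CHO): aldehyde, 1 C=O (running total 2).
CO: ketone, 1 C=O (running total 3).
CH2COOCH2: ester, 1 C=O (running total 4).
CH(COCH3): ketone, 1 C=O (running total 5).
CH(CONH2): amide, 1 C=O (running total 6).
CH(COOCH3): ester, 1 C=O (running total 7).
COBr: acyl halide, 1 C=O (running total 8).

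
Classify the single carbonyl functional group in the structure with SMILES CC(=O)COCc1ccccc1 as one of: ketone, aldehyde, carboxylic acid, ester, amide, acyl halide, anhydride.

ketone

The carbonyl is in the CO segment: –C(=O)– with carbon on both sides → ketone.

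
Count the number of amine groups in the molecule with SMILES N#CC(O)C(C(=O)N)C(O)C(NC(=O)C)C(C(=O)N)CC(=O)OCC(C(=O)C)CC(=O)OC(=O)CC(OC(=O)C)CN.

Working along the chain:
  N≡C: N≡C–: carbon triple-bonded to nitrogen → nitrile.
  CH(OH): –OH on an sp³ carbon → alcohol (secondary).
  CH(CONH2): pendant –CONH2: carbonyl C bonded to C and N → amide.
  CH(OH): –OH on an sp³ carbon → alcohol (secondary).
  CH(NHCOCH3): pendant –NHC(=O)CH3: N bonded to a carbonyl → amide (not amine).
  CH(CONH2): pendant –CONH2: carbonyl C bonded to C and N → amide.
  CH2COOCH2: –C(=O)–O–C with C on the carbonyl side → ester.
  CH(COCH3): pendant –COCH3: carbonyl C bonded to two carbons → ketone.
  CH2CO-O-COCH2: two acyl groups sharing one oxygen, –C(=O)–O–C(=O)– → anhydride.
  CH(OCOCH3): pendant –OC(=O)CH3: an acyloxy group → ester.
  CH2NH2: –NH2 on an sp³ carbon with no adjacent C=O → amine.
Amine appears at: CH2NH2 → 1.

1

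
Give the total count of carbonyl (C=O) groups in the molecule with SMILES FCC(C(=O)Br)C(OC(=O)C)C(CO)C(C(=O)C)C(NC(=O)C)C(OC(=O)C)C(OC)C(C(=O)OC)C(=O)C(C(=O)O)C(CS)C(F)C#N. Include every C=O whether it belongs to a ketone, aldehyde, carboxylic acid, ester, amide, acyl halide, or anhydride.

CH(COBr): acyl halide, 1 C=O (running total 1).
CH(OCOCH3): ester, 1 C=O (running total 2).
CH(COCH3): ketone, 1 C=O (running total 3).
CH(NHCOCH3): amide, 1 C=O (running total 4).
CH(OCOCH3): ester, 1 C=O (running total 5).
CH(COOCH3): ester, 1 C=O (running total 6).
CO: ketone, 1 C=O (running total 7).
CH(COOH): carboxylic acid, 1 C=O (running total 8).

8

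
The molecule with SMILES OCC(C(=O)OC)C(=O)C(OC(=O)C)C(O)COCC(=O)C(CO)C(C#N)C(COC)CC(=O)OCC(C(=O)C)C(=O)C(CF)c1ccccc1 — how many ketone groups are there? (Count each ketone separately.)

4

Taking each segment in turn:
  HOCH2: HO– on an sp³ carbon → alcohol.
  CH(COOCH3): pendant –COOCH3: carbonyl C bonded to C and –OCH3 → ester.
  CO: –C(=O)– with carbon on both sides → ketone.
  CH(OCOCH3): pendant –OC(=O)CH3: an acyloxy group → ester.
  CH(OH): –OH on an sp³ carbon → alcohol (secondary).
  CH2OCH2: C–O–C with sp³ carbons on both sides and no adjacent C=O → ether.
  CO: –C(=O)– with carbon on both sides → ketone.
  CH(CH2OH): pendant –CH2OH on an sp³ backbone C → alcohol.
  CH(CN): pendant –C≡N: nitrile.
  CH(CH2OCH3): pendant –CH2OCH3: C–O–C linkage → ether.
  CH2COOCH2: –C(=O)–O–C with C on the carbonyl side → ester.
  CH(COCH3): pendant –COCH3: carbonyl C bonded to two carbons → ketone.
  CO: –C(=O)– with carbon on both sides → ketone.
  CH(CH2F): pendant –CH2X: halogen on sp³ carbon → alkyl halide.
  C6H5: –C6H5 phenyl ring → arene.
Ketone appears at: CO, CO, CH(COCH3), CO → 4.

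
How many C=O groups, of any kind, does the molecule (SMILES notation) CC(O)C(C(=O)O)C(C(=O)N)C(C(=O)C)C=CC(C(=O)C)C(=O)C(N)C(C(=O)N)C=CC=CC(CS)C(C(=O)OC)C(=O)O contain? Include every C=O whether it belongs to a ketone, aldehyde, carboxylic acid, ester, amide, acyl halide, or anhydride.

CH(COOH): carboxylic acid, 1 C=O (running total 1).
CH(CONH2): amide, 1 C=O (running total 2).
CH(COCH3): ketone, 1 C=O (running total 3).
CH(COCH3): ketone, 1 C=O (running total 4).
CO: ketone, 1 C=O (running total 5).
CH(CONH2): amide, 1 C=O (running total 6).
CH(COOCH3): ester, 1 C=O (running total 7).
COOH: carboxylic acid, 1 C=O (running total 8).

8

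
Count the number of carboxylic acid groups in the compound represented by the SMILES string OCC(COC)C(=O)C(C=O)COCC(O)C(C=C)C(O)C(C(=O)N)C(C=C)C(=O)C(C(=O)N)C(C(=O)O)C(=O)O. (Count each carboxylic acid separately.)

HO– on an sp³ carbon → alcohol.
pendant –CH2OCH3: C–O–C linkage → ether.
–C(=O)– with carbon on both sides → ketone.
pendant –CHO: carbonyl C bonded to C and H → aldehyde.
C–O–C with sp³ carbons on both sides and no adjacent C=O → ether.
–OH on an sp³ carbon → alcohol (secondary).
pendant –CH=CH2: C=C double bond → alkene.
–OH on an sp³ carbon → alcohol (secondary).
pendant –CONH2: carbonyl C bonded to C and N → amide.
pendant –CH=CH2: C=C double bond → alkene.
–C(=O)– with carbon on both sides → ketone.
pendant –CONH2: carbonyl C bonded to C and N → amide.
pendant –COOH: carbonyl C bonded to C and –OH → carboxylic acid.
–COOH: carbonyl C bonded to –OH and C → carboxylic acid (the –OH is not a separate alcohol).
Carboxylic acid appears at: CH(COOH), COOH → 2.

2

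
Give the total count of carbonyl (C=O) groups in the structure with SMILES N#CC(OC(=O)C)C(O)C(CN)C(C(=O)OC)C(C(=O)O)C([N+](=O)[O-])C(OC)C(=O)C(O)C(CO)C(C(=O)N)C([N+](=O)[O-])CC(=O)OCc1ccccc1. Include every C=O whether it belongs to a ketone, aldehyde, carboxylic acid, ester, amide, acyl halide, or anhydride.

6

CH(OCOCH3): ester, 1 C=O (running total 1).
CH(COOCH3): ester, 1 C=O (running total 2).
CH(COOH): carboxylic acid, 1 C=O (running total 3).
CO: ketone, 1 C=O (running total 4).
CH(CONH2): amide, 1 C=O (running total 5).
CH2COOCH2: ester, 1 C=O (running total 6).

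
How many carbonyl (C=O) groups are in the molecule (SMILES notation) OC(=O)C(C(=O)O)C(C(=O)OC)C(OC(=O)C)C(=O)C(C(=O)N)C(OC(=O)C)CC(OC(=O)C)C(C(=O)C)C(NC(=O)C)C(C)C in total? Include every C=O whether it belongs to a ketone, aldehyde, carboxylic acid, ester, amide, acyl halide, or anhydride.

10

HOOC: carboxylic acid, 1 C=O (running total 1).
CH(COOH): carboxylic acid, 1 C=O (running total 2).
CH(COOCH3): ester, 1 C=O (running total 3).
CH(OCOCH3): ester, 1 C=O (running total 4).
CO: ketone, 1 C=O (running total 5).
CH(CONH2): amide, 1 C=O (running total 6).
CH(OCOCH3): ester, 1 C=O (running total 7).
CH(OCOCH3): ester, 1 C=O (running total 8).
CH(COCH3): ketone, 1 C=O (running total 9).
CH(NHCOCH3): amide, 1 C=O (running total 10).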